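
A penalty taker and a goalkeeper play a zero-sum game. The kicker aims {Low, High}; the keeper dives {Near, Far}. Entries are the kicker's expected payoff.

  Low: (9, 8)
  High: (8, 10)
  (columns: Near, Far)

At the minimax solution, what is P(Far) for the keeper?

Row minima: Low → 8, High → 8; maximin = 8.
Column maxima: Near → 9, Far → 10; minimax = 9.
8 ≠ 9, so there is no saddle point; optimal play is mixed.
Let the kicker play Low with probability p. Expected payoff against Near: 9p + 8(1−p) = p + 8; against Far: 8p + 10(1−p) = −2p + 10.
Setting these equal: p + 8 = −2p + 10 ⇒ 3p = 2 ⇒ p = 2/3, and the value is (1)·(2/3) + 8 = 26/3.
For the keeper: with q = P(Near), equating Low's and High's payoffs gives q + 8 = −2q + 10 ⇒ q = 2/3.

1/3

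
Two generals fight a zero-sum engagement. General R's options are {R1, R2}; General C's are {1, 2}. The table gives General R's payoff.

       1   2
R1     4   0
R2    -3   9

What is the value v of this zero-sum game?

Row minima: R1 → 0, R2 → -3; maximin = 0.
Column maxima: 1 → 4, 2 → 9; minimax = 4.
0 ≠ 4, so there is no saddle point; optimal play is mixed.
Let General R play R1 with probability p. Expected payoff against 1: 4p + (-3)(1−p) = 7p − 3; against 2: 0p + 9(1−p) = −9p + 9.
Setting these equal: 7p − 3 = −9p + 9 ⇒ 16p = 12 ⇒ p = 3/4, and the value is (7)·(3/4) − 3 = 9/4.
For General C: with q = P(1), equating R1's and R2's payoffs gives 4q = −12q + 9 ⇒ q = 9/16.

9/4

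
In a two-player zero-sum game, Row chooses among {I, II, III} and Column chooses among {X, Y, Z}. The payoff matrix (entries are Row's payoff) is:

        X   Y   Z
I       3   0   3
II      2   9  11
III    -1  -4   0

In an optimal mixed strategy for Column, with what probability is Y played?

Row minima: I → 0, II → 2, III → -4; maximin = 2.
Column maxima: X → 3, Y → 9, Z → 11; minimax = 3.
2 ≠ 3, so there is no saddle point; optimal play is mixed.
III is strictly dominated by I, so Row never plays it.
Z is strictly dominated by Y (it gives Row strictly more in every row), so Column never plays it.
On the remaining 2×2 (I, II vs X, Y):
Let Row play I with probability p. Expected payoff against X: 3p + 2(1−p) = p + 2; against Y: 0p + 9(1−p) = −9p + 9.
Setting these equal: p + 2 = −9p + 9 ⇒ 10p = 7 ⇒ p = 7/10, and the value is (1)·(7/10) + 2 = 27/10.
For Column: with q = P(X), equating I's and II's payoffs gives 3q = −7q + 9 ⇒ q = 9/10.

1/10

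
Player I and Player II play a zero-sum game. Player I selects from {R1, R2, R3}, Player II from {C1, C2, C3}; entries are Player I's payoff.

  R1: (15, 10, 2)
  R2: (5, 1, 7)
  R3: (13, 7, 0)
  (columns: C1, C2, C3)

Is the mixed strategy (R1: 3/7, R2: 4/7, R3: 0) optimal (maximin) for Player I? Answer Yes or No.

Yes

Against C1 this mix gives (3/7)·15 + (4/7)·5 = 65/7.
Against C2 this mix gives (3/7)·10 + (4/7)·1 = 34/7.
Against C3 this mix gives (3/7)·2 + (4/7)·7 = 34/7.
All of Player II's active replies (C2, C3) yield 34/7, and no column does worse for Player I. The mix makes Player II indifferent and guarantees 34/7, so it is optimal.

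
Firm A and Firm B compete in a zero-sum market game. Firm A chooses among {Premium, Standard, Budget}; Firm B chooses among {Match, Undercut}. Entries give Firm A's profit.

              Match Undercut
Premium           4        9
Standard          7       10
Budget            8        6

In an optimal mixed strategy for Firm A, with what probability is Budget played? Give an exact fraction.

Row minima: Premium → 4, Standard → 7, Budget → 6; maximin = 7.
Column maxima: Match → 8, Undercut → 10; minimax = 8.
7 ≠ 8, so there is no saddle point; optimal play is mixed.
Premium is strictly dominated by Standard, so Firm A never plays it.
On the remaining 2×2 (Standard, Budget vs Match, Undercut):
Let Firm A play Standard with probability p. Expected payoff against Match: 7p + 8(1−p) = −p + 8; against Undercut: 10p + 6(1−p) = 4p + 6.
Setting these equal: −p + 8 = 4p + 6 ⇒ −5p = -2 ⇒ p = 2/5, and the value is (-1)·(2/5) + 8 = 38/5.
For Firm B: with q = P(Match), equating Standard's and Budget's payoffs gives −3q + 10 = 2q + 6 ⇒ q = 4/5.

3/5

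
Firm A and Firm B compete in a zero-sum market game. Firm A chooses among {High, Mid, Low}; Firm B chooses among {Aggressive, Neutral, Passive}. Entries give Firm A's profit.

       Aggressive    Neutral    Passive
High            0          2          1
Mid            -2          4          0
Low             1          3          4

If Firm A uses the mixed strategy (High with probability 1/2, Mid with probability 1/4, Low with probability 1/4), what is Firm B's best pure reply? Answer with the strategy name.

Aggressive

If Firm B plays Aggressive, Firm A's expected payoff is (1/2)·0 + (1/4)·(-2) + (1/4)·1 = -1/4.
If Firm B plays Neutral, Firm A's expected payoff is (1/2)·2 + (1/4)·4 + (1/4)·3 = 11/4.
If Firm B plays Passive, Firm A's expected payoff is (1/2)·1 + (1/4)·0 + (1/4)·4 = 3/2.
Firm B minimizes Firm A's payoff; the smallest is -1/4, so the best response is Aggressive.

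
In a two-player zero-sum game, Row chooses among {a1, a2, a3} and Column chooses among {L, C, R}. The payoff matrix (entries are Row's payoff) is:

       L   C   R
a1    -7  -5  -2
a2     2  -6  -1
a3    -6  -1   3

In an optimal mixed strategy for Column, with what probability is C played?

Row minima: a1 → -7, a2 → -6, a3 → -6; maximin = -6.
Column maxima: L → 2, C → -1, R → 3; minimax = -1.
-6 ≠ -1, so there is no saddle point; optimal play is mixed.
a1 is strictly dominated by a3, so Row never plays it.
R is strictly dominated by C (it gives Row strictly more in every row), so Column never plays it.
On the remaining 2×2 (a2, a3 vs L, C):
Let Row play a2 with probability p. Expected payoff against L: 2p + (-6)(1−p) = 8p − 6; against C: (-6)p + (-1)(1−p) = −5p − 1.
Setting these equal: 8p − 6 = −5p − 1 ⇒ 13p = 5 ⇒ p = 5/13, and the value is (8)·(5/13) − 6 = -38/13.
For Column: with q = P(L), equating a2's and a3's payoffs gives 8q − 6 = −5q − 1 ⇒ q = 5/13.

8/13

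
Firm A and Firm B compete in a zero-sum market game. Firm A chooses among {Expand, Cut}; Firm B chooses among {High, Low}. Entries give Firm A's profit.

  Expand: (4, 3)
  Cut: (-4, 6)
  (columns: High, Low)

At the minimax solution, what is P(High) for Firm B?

Row minima: Expand → 3, Cut → -4; maximin = 3.
Column maxima: High → 4, Low → 6; minimax = 4.
3 ≠ 4, so there is no saddle point; optimal play is mixed.
Let Firm A play Expand with probability p. Expected payoff against High: 4p + (-4)(1−p) = 8p − 4; against Low: 3p + 6(1−p) = −3p + 6.
Setting these equal: 8p − 4 = −3p + 6 ⇒ 11p = 10 ⇒ p = 10/11, and the value is (8)·(10/11) − 4 = 36/11.
For Firm B: with q = P(High), equating Expand's and Cut's payoffs gives q + 3 = −10q + 6 ⇒ q = 3/11.

3/11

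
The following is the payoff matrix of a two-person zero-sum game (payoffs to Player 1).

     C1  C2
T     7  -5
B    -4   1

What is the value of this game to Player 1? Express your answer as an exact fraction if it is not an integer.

-13/17

Row minima: T → -5, B → -4; maximin = -4.
Column maxima: C1 → 7, C2 → 1; minimax = 1.
-4 ≠ 1, so there is no saddle point; optimal play is mixed.
Let Player 1 play T with probability p. Expected payoff against C1: 7p + (-4)(1−p) = 11p − 4; against C2: (-5)p + 1(1−p) = −6p + 1.
Setting these equal: 11p − 4 = −6p + 1 ⇒ 17p = 5 ⇒ p = 5/17, and the value is (11)·(5/17) − 4 = -13/17.
For Player 2: with q = P(C1), equating T's and B's payoffs gives 12q − 5 = −5q + 1 ⇒ q = 6/17.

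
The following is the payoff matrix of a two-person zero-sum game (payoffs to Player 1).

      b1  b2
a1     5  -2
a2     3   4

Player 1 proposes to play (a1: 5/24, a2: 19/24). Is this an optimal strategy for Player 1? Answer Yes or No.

No

Against b1 this mix gives (5/24)·5 + (19/24)·3 = 41/12.
Against b2 this mix gives (5/24)·(-2) + (19/24)·4 = 11/4.
Player 2 will play b2, holding Player 1 to 11/4. Shifting weight toward the row that does better against b2 would raise this floor (the equalizing mix achieves 13/4 against both b2 and b1), so the proposed strategy is not optimal.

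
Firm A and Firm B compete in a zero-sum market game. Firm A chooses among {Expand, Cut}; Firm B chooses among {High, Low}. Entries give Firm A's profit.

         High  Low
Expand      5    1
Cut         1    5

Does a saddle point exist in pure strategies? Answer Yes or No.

No

Row minima: Expand → 1, Cut → 1; maximin = 1.
Column maxima: High → 5, Low → 5; minimax = 5.
1 ≠ 5, so no pure-strategy equilibrium exists.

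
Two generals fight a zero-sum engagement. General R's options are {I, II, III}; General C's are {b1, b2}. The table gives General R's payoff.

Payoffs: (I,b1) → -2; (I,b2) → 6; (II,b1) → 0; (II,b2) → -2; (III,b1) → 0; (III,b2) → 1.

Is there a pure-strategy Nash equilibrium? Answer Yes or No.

Row minima: I → -2, II → -2, III → 0; maximin = 0.
Column maxima: b1 → 0, b2 → 6; minimax = 0.
maximin = minimax = 0, so a saddle point exists.

Yes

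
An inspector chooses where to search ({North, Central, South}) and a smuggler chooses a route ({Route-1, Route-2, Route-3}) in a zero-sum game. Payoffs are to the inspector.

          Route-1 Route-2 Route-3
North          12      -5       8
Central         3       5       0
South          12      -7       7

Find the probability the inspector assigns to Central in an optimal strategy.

Row minima: North → -5, Central → 0, South → -7; maximin = 0.
Column maxima: Route-1 → 12, Route-2 → 5, Route-3 → 8; minimax = 5.
0 ≠ 5, so there is no saddle point; optimal play is mixed.
Route-1 is strictly dominated by Route-3 (it gives the inspector strictly more in every row), so the smuggler never plays it.
With Route-1 eliminated, South is strictly dominated by North (North gives the inspector strictly more in every remaining column), so the inspector never plays it.
On the remaining 2×2 (North, Central vs Route-2, Route-3):
Let the inspector play North with probability p. Expected payoff against Route-2: (-5)p + 5(1−p) = −10p + 5; against Route-3: 8p + 0(1−p) = 8p.
Setting these equal: −10p + 5 = 8p ⇒ −18p = -5 ⇒ p = 5/18, and the value is (-10)·(5/18) + 5 = 20/9.
For the smuggler: with q = P(Route-2), equating North's and Central's payoffs gives −13q + 8 = 5q ⇒ q = 4/9.

13/18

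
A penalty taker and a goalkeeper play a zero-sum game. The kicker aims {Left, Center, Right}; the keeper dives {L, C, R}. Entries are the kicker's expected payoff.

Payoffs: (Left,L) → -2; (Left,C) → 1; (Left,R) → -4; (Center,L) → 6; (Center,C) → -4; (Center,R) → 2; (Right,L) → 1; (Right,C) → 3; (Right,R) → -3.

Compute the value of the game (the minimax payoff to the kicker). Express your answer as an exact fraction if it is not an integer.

-1/2

Row minima: Left → -4, Center → -4, Right → -3; maximin = -3.
Column maxima: L → 6, C → 3, R → 2; minimax = 2.
-3 ≠ 2, so there is no saddle point; optimal play is mixed.
Left is strictly dominated by Right, so the kicker never plays it.
L is strictly dominated by R (it gives the kicker strictly more in every row), so the keeper never plays it.
On the remaining 2×2 (Center, Right vs C, R):
Let the kicker play Center with probability p. Expected payoff against C: (-4)p + 3(1−p) = −7p + 3; against R: 2p + (-3)(1−p) = 5p − 3.
Setting these equal: −7p + 3 = 5p − 3 ⇒ −12p = -6 ⇒ p = 1/2, and the value is (-7)·(1/2) + 3 = -1/2.
For the keeper: with q = P(C), equating Center's and Right's payoffs gives −6q + 2 = 6q − 3 ⇒ q = 5/12.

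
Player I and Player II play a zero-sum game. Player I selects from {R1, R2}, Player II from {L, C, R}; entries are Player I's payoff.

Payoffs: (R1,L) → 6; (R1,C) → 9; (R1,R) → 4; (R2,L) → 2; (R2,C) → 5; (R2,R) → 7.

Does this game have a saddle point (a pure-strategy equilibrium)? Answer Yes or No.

Row minima: R1 → 4, R2 → 2; maximin = 4.
Column maxima: L → 6, C → 9, R → 7; minimax = 6.
4 ≠ 6, so no pure-strategy equilibrium exists.

No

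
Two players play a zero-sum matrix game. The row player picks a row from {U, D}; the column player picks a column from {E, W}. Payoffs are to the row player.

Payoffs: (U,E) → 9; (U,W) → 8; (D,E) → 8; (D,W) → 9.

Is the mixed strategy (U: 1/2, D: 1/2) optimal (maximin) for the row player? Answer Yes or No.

Against E this mix gives (1/2)·9 + (1/2)·8 = 17/2.
Against W this mix gives (1/2)·8 + (1/2)·9 = 17/2.
All of the column player's active replies (E, W) yield 17/2, and no column does worse for the row player. The mix makes the column player indifferent and guarantees 17/2, so it is optimal.

Yes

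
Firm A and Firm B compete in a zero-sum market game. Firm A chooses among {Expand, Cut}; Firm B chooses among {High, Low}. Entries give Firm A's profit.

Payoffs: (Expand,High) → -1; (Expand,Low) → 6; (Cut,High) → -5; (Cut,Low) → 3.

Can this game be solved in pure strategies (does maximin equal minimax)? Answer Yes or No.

Yes

Row minima: Expand → -1, Cut → -5; maximin = -1.
Column maxima: High → -1, Low → 6; minimax = -1.
maximin = minimax = -1, so a saddle point exists.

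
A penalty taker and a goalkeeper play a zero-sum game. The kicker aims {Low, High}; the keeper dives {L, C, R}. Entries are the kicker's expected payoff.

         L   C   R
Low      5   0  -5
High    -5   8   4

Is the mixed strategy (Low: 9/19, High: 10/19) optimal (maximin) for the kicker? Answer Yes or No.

Yes

Against L this mix gives (9/19)·5 + (10/19)·(-5) = -5/19.
Against C this mix gives (9/19)·0 + (10/19)·8 = 80/19.
Against R this mix gives (9/19)·(-5) + (10/19)·4 = -5/19.
All of the keeper's active replies (L, R) yield -5/19, and no column does worse for the kicker. The mix makes the keeper indifferent and guarantees -5/19, so it is optimal.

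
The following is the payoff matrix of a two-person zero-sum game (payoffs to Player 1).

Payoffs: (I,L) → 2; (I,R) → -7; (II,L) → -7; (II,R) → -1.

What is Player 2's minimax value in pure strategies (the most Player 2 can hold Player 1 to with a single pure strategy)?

Column maxima: L → 2, R → -1.
The smallest of these is -1.

-1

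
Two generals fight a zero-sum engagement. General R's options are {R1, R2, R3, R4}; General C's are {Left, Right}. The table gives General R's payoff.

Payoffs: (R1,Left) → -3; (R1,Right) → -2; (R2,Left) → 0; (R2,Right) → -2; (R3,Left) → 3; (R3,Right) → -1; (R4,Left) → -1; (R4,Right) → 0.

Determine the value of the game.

-1/5

Row minima: R1 → -3, R2 → -2, R3 → -1, R4 → -1; maximin = -1.
Column maxima: Left → 3, Right → 0; minimax = 0.
-1 ≠ 0, so there is no saddle point; optimal play is mixed.
R1 is strictly dominated by R3, so General R never plays it.
R2 is strictly dominated by R3, so General R never plays it.
On the remaining 2×2 (R3, R4 vs Left, Right):
Let General R play R3 with probability p. Expected payoff against Left: 3p + (-1)(1−p) = 4p − 1; against Right: (-1)p + 0(1−p) = −p.
Setting these equal: 4p − 1 = −p ⇒ 5p = 1 ⇒ p = 1/5, and the value is (4)·(1/5) − 1 = -1/5.
For General C: with q = P(Left), equating R3's and R4's payoffs gives 4q − 1 = −q ⇒ q = 1/5.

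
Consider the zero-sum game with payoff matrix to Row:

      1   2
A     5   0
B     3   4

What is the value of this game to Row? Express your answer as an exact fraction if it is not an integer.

10/3

Row minima: A → 0, B → 3; maximin = 3.
Column maxima: 1 → 5, 2 → 4; minimax = 4.
3 ≠ 4, so there is no saddle point; optimal play is mixed.
Let Row play A with probability p. Expected payoff against 1: 5p + 3(1−p) = 2p + 3; against 2: 0p + 4(1−p) = −4p + 4.
Setting these equal: 2p + 3 = −4p + 4 ⇒ 6p = 1 ⇒ p = 1/6, and the value is (2)·(1/6) + 3 = 10/3.
For Column: with q = P(1), equating A's and B's payoffs gives 5q = −q + 4 ⇒ q = 2/3.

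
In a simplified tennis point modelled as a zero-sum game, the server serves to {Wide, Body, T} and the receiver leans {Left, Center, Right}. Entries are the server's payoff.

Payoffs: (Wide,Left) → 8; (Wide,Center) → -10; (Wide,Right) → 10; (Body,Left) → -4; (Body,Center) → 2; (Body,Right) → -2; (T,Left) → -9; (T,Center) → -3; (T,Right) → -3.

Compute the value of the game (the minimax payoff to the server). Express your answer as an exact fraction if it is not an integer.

Row minima: Wide → -10, Body → -4, T → -9; maximin = -4.
Column maxima: Left → 8, Center → 2, Right → 10; minimax = 2.
-4 ≠ 2, so there is no saddle point; optimal play is mixed.
T is strictly dominated by Body, so the server never plays it.
Right is strictly dominated by Left (it gives the server strictly more in every row), so the receiver never plays it.
On the remaining 2×2 (Wide, Body vs Left, Center):
Let the server play Wide with probability p. Expected payoff against Left: 8p + (-4)(1−p) = 12p − 4; against Center: (-10)p + 2(1−p) = −12p + 2.
Setting these equal: 12p − 4 = −12p + 2 ⇒ 24p = 6 ⇒ p = 1/4, and the value is (12)·(1/4) − 4 = -1.
For the receiver: with q = P(Left), equating Wide's and Body's payoffs gives 18q − 10 = −6q + 2 ⇒ q = 1/2.

-1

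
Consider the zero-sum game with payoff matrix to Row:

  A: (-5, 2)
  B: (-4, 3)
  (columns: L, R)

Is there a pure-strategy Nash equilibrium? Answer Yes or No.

Yes

Row minima: A → -5, B → -4; maximin = -4.
Column maxima: L → -4, R → 3; minimax = -4.
maximin = minimax = -4, so a saddle point exists.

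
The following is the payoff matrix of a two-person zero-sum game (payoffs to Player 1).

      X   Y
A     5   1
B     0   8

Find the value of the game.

10/3

Row minima: A → 1, B → 0; maximin = 1.
Column maxima: X → 5, Y → 8; minimax = 5.
1 ≠ 5, so there is no saddle point; optimal play is mixed.
Let Player 1 play A with probability p. Expected payoff against X: 5p + 0(1−p) = 5p; against Y: 1p + 8(1−p) = −7p + 8.
Setting these equal: 5p = −7p + 8 ⇒ 12p = 8 ⇒ p = 2/3, and the value is (5)·(2/3) = 10/3.
For Player 2: with q = P(X), equating A's and B's payoffs gives 4q + 1 = −8q + 8 ⇒ q = 7/12.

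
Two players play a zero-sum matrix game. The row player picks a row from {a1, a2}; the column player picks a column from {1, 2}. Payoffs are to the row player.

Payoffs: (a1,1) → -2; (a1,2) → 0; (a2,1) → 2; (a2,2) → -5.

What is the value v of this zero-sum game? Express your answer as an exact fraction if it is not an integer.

Row minima: a1 → -2, a2 → -5; maximin = -2.
Column maxima: 1 → 2, 2 → 0; minimax = 0.
-2 ≠ 0, so there is no saddle point; optimal play is mixed.
Let the row player play a1 with probability p. Expected payoff against 1: (-2)p + 2(1−p) = −4p + 2; against 2: 0p + (-5)(1−p) = 5p − 5.
Setting these equal: −4p + 2 = 5p − 5 ⇒ −9p = -7 ⇒ p = 7/9, and the value is (-4)·(7/9) + 2 = -10/9.
For the column player: with q = P(1), equating a1's and a2's payoffs gives −2q = 7q − 5 ⇒ q = 5/9.

-10/9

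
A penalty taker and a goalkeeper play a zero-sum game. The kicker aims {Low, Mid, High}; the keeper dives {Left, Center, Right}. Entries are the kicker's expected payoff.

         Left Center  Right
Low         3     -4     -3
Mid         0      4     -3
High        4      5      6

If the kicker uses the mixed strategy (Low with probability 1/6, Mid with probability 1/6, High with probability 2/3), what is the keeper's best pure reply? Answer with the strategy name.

If the keeper plays Left, the kicker's expected payoff is (1/6)·3 + (1/6)·0 + (2/3)·4 = 19/6.
If the keeper plays Center, the kicker's expected payoff is (1/6)·(-4) + (1/6)·4 + (2/3)·5 = 10/3.
If the keeper plays Right, the kicker's expected payoff is (1/6)·(-3) + (1/6)·(-3) + (2/3)·6 = 3.
The keeper minimizes the kicker's payoff; the smallest is 3, so the best response is Right.

Right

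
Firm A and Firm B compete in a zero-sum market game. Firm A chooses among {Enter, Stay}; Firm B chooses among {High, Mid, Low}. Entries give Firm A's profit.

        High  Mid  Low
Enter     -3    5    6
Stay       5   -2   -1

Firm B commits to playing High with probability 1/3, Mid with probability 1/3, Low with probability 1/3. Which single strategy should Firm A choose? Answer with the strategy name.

Enter

Expected payoff of Enter: (1/3)·(-3) + (1/3)·5 + (1/3)·6 = 8/3.
Expected payoff of Stay: (1/3)·5 + (1/3)·(-2) + (1/3)·(-1) = 2/3.
The largest is 8/3, so Firm A's best response is Enter.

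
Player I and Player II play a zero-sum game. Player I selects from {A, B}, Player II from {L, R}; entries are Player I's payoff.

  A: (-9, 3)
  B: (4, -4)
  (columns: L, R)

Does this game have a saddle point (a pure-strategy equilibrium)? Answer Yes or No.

No

Row minima: A → -9, B → -4; maximin = -4.
Column maxima: L → 4, R → 3; minimax = 3.
-4 ≠ 3, so no pure-strategy equilibrium exists.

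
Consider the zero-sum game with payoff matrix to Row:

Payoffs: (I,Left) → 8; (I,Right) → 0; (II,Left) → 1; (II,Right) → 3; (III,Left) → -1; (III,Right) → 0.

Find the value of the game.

Row minima: I → 0, II → 1, III → -1; maximin = 1.
Column maxima: Left → 8, Right → 3; minimax = 3.
1 ≠ 3, so there is no saddle point; optimal play is mixed.
III is strictly dominated by II, so Row never plays it.
On the remaining 2×2 (I, II vs Left, Right):
Let Row play I with probability p. Expected payoff against Left: 8p + 1(1−p) = 7p + 1; against Right: 0p + 3(1−p) = −3p + 3.
Setting these equal: 7p + 1 = −3p + 3 ⇒ 10p = 2 ⇒ p = 1/5, and the value is (7)·(1/5) + 1 = 12/5.
For Column: with q = P(Left), equating I's and II's payoffs gives 8q = −2q + 3 ⇒ q = 3/10.

12/5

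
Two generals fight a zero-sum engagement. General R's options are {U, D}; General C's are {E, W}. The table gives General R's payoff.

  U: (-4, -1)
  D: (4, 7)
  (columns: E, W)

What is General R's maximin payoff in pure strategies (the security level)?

Row minima: U → -4, D → 4.
The best of these is 4.

4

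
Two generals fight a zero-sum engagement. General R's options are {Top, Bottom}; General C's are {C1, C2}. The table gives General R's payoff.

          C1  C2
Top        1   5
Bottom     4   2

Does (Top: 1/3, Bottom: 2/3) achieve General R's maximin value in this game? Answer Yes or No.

Yes

Against C1 this mix gives (1/3)·1 + (2/3)·4 = 3.
Against C2 this mix gives (1/3)·5 + (2/3)·2 = 3.
All of General C's active replies (C1, C2) yield 3, and no column does worse for General R. The mix makes General C indifferent and guarantees 3, so it is optimal.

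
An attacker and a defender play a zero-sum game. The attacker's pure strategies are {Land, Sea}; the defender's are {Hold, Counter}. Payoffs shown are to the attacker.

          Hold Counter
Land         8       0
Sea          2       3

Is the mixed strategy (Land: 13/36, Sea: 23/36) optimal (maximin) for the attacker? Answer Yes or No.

Against Hold this mix gives (13/36)·8 + (23/36)·2 = 25/6.
Against Counter this mix gives (13/36)·0 + (23/36)·3 = 23/12.
The defender will play Counter, holding the attacker to 23/12. Shifting weight toward the row that does better against Counter would raise this floor (the equalizing mix achieves 8/3 against both Counter and Hold), so the proposed strategy is not optimal.

No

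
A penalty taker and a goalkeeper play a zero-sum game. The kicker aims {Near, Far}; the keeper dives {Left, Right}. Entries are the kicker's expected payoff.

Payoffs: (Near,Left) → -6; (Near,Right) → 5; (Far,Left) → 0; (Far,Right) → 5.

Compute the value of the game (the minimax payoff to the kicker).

Row minima: Near → -6, Far → 0; maximin = 0.
Column maxima: Left → 0, Right → 5; minimax = 0.
Since maximin = minimax = 0, there is a saddle point and the value is 0.

0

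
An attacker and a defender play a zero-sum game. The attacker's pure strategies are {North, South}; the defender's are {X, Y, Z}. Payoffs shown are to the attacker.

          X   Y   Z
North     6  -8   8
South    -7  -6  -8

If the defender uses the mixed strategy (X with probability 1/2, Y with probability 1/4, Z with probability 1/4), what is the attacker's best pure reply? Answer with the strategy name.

North

Expected payoff of North: (1/2)·6 + (1/4)·(-8) + (1/4)·8 = 3.
Expected payoff of South: (1/2)·(-7) + (1/4)·(-6) + (1/4)·(-8) = -7.
The largest is 3, so the attacker's best response is North.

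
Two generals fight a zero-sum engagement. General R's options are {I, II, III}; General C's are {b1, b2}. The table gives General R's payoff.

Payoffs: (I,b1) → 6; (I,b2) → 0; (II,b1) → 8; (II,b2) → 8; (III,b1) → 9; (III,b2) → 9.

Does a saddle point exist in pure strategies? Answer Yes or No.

Yes

Row minima: I → 0, II → 8, III → 9; maximin = 9.
Column maxima: b1 → 9, b2 → 9; minimax = 9.
maximin = minimax = 9, so a saddle point exists.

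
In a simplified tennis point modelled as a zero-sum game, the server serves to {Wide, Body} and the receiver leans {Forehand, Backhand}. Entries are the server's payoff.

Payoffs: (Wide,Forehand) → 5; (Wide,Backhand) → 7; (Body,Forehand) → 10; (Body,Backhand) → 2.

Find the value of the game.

Row minima: Wide → 5, Body → 2; maximin = 5.
Column maxima: Forehand → 10, Backhand → 7; minimax = 7.
5 ≠ 7, so there is no saddle point; optimal play is mixed.
Let the server play Wide with probability p. Expected payoff against Forehand: 5p + 10(1−p) = −5p + 10; against Backhand: 7p + 2(1−p) = 5p + 2.
Setting these equal: −5p + 10 = 5p + 2 ⇒ −10p = -8 ⇒ p = 4/5, and the value is (-5)·(4/5) + 10 = 6.
For the receiver: with q = P(Forehand), equating Wide's and Body's payoffs gives −2q + 7 = 8q + 2 ⇒ q = 1/2.

6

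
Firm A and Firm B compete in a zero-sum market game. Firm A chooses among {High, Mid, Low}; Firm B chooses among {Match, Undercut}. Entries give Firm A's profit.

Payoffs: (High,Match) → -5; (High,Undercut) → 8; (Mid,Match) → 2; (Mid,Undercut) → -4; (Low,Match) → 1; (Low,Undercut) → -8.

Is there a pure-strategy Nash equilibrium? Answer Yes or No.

Row minima: High → -5, Mid → -4, Low → -8; maximin = -4.
Column maxima: Match → 2, Undercut → 8; minimax = 2.
-4 ≠ 2, so no pure-strategy equilibrium exists.

No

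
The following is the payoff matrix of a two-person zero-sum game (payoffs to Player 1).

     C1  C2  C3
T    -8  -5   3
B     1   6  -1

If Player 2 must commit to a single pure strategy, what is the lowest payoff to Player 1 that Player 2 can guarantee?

Column maxima: C1 → 1, C2 → 6, C3 → 3.
The smallest of these is 1.

1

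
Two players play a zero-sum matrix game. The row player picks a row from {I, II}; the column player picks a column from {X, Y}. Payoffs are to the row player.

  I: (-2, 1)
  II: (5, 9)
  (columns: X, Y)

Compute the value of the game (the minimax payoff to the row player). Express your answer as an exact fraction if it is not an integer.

Row minima: I → -2, II → 5; maximin = 5.
Column maxima: X → 5, Y → 9; minimax = 5.
Since maximin = minimax = 5, there is a saddle point and the value is 5.

5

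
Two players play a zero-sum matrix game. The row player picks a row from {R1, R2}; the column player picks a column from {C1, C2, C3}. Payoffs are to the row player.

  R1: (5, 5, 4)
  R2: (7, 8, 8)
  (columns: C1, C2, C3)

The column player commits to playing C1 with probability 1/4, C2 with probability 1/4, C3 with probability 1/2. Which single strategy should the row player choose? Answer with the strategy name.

Expected payoff of R1: (1/4)·5 + (1/4)·5 + (1/2)·4 = 9/2.
Expected payoff of R2: (1/4)·7 + (1/4)·8 + (1/2)·8 = 31/4.
The largest is 31/4, so the row player's best response is R2.

R2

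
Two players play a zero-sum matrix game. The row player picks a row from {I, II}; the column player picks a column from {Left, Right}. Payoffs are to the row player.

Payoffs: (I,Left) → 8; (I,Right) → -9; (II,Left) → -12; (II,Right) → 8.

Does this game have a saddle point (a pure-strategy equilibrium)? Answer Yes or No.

No

Row minima: I → -9, II → -12; maximin = -9.
Column maxima: Left → 8, Right → 8; minimax = 8.
-9 ≠ 8, so no pure-strategy equilibrium exists.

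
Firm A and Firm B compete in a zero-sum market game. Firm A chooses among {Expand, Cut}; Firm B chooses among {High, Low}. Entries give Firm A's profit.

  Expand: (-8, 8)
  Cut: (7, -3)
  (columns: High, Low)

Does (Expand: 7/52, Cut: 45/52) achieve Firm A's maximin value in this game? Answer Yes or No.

No

Against High this mix gives (7/52)·(-8) + (45/52)·7 = 259/52.
Against Low this mix gives (7/52)·8 + (45/52)·(-3) = -79/52.
Firm B will play Low, holding Firm A to -79/52. Shifting weight toward the row that does better against Low would raise this floor (the equalizing mix achieves 16/13 against both Low and High), so the proposed strategy is not optimal.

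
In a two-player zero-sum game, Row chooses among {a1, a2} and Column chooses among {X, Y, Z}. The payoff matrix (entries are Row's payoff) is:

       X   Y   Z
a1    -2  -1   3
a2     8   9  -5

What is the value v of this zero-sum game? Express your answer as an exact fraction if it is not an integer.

7/9

Row minima: a1 → -2, a2 → -5; maximin = -2.
Column maxima: X → 8, Y → 9, Z → 3; minimax = 3.
-2 ≠ 3, so there is no saddle point; optimal play is mixed.
Y is strictly dominated by X (it gives Row strictly more in every row), so Column never plays it.
On the remaining 2×2 (a1, a2 vs X, Z):
Let Row play a1 with probability p. Expected payoff against X: (-2)p + 8(1−p) = −10p + 8; against Z: 3p + (-5)(1−p) = 8p − 5.
Setting these equal: −10p + 8 = 8p − 5 ⇒ −18p = -13 ⇒ p = 13/18, and the value is (-10)·(13/18) + 8 = 7/9.
For Column: with q = P(X), equating a1's and a2's payoffs gives −5q + 3 = 13q − 5 ⇒ q = 4/9.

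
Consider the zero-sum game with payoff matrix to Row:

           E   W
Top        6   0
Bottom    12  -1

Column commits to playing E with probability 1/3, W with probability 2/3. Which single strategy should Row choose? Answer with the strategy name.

Bottom

Expected payoff of Top: (1/3)·6 + (2/3)·0 = 2.
Expected payoff of Bottom: (1/3)·12 + (2/3)·(-1) = 10/3.
The largest is 10/3, so Row's best response is Bottom.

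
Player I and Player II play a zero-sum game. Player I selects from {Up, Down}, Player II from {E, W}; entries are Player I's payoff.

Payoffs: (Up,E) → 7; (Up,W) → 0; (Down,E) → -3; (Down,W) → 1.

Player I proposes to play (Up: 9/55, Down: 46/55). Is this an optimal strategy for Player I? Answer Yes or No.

Against E this mix gives (9/55)·7 + (46/55)·(-3) = -15/11.
Against W this mix gives (9/55)·0 + (46/55)·1 = 46/55.
Player II will play E, holding Player I to -15/11. Shifting weight toward the row that does better against E would raise this floor (the equalizing mix achieves 7/11 against both E and W), so the proposed strategy is not optimal.

No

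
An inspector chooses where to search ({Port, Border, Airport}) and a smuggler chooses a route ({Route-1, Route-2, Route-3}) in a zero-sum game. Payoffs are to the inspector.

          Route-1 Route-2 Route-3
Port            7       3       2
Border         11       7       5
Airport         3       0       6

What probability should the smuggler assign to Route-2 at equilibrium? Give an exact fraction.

Row minima: Port → 2, Border → 5, Airport → 0; maximin = 5.
Column maxima: Route-1 → 11, Route-2 → 7, Route-3 → 6; minimax = 6.
5 ≠ 6, so there is no saddle point; optimal play is mixed.
Port is strictly dominated by Border, so the inspector never plays it.
Route-1 is strictly dominated by Route-2 (it gives the inspector strictly more in every row), so the smuggler never plays it.
On the remaining 2×2 (Border, Airport vs Route-2, Route-3):
Let the inspector play Border with probability p. Expected payoff against Route-2: 7p + 0(1−p) = 7p; against Route-3: 5p + 6(1−p) = −p + 6.
Setting these equal: 7p = −p + 6 ⇒ 8p = 6 ⇒ p = 3/4, and the value is (7)·(3/4) = 21/4.
For the smuggler: with q = P(Route-2), equating Border's and Airport's payoffs gives 2q + 5 = −6q + 6 ⇒ q = 1/8.

1/8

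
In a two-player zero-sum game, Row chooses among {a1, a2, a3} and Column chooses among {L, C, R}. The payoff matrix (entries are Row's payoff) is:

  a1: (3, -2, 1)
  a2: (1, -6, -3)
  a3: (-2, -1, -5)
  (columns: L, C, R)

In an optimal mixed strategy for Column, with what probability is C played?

6/7

Row minima: a1 → -2, a2 → -6, a3 → -5; maximin = -2.
Column maxima: L → 3, C → -1, R → 1; minimax = -1.
-2 ≠ -1, so there is no saddle point; optimal play is mixed.
a2 is strictly dominated by a1, so Row never plays it.
L is strictly dominated by R (it gives Row strictly more in every row), so Column never plays it.
On the remaining 2×2 (a1, a3 vs C, R):
Let Row play a1 with probability p. Expected payoff against C: (-2)p + (-1)(1−p) = −p − 1; against R: 1p + (-5)(1−p) = 6p − 5.
Setting these equal: −p − 1 = 6p − 5 ⇒ −7p = -4 ⇒ p = 4/7, and the value is (-1)·(4/7) − 1 = -11/7.
For Column: with q = P(C), equating a1's and a3's payoffs gives −3q + 1 = 4q − 5 ⇒ q = 6/7.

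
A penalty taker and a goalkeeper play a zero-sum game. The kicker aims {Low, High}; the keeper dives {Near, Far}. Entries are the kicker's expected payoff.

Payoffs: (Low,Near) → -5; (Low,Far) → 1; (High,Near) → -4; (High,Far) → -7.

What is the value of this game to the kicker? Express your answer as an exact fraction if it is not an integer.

-13/3

Row minima: Low → -5, High → -7; maximin = -5.
Column maxima: Near → -4, Far → 1; minimax = -4.
-5 ≠ -4, so there is no saddle point; optimal play is mixed.
Let the kicker play Low with probability p. Expected payoff against Near: (-5)p + (-4)(1−p) = −p − 4; against Far: 1p + (-7)(1−p) = 8p − 7.
Setting these equal: −p − 4 = 8p − 7 ⇒ −9p = -3 ⇒ p = 1/3, and the value is (-1)·(1/3) − 4 = -13/3.
For the keeper: with q = P(Near), equating Low's and High's payoffs gives −6q + 1 = 3q − 7 ⇒ q = 8/9.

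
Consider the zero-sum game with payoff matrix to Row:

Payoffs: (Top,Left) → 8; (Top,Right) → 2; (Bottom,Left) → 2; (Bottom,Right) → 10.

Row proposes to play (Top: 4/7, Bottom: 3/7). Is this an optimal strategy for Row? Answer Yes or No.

Yes

Against Left this mix gives (4/7)·8 + (3/7)·2 = 38/7.
Against Right this mix gives (4/7)·2 + (3/7)·10 = 38/7.
All of Column's active replies (Left, Right) yield 38/7, and no column does worse for Row. The mix makes Column indifferent and guarantees 38/7, so it is optimal.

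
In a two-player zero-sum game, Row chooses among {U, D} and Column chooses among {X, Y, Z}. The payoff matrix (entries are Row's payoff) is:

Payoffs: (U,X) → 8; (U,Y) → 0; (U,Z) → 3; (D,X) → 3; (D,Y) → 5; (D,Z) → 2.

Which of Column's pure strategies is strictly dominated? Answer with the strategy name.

Z holds Row's payoff strictly below X in every row: 3 < 8, 2 < 3.
So X is strictly dominated for Column.

X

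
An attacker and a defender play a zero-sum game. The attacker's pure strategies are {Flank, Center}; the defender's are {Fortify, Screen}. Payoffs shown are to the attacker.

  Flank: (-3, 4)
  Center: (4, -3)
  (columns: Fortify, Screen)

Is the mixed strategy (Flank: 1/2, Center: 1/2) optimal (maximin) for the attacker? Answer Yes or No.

Against Fortify this mix gives (1/2)·(-3) + (1/2)·4 = 1/2.
Against Screen this mix gives (1/2)·4 + (1/2)·(-3) = 1/2.
All of the defender's active replies (Fortify, Screen) yield 1/2, and no column does worse for the attacker. The mix makes the defender indifferent and guarantees 1/2, so it is optimal.

Yes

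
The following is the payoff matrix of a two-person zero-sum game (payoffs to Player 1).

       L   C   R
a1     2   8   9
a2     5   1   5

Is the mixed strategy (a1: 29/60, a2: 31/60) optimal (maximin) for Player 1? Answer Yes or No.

No

Against L this mix gives (29/60)·2 + (31/60)·5 = 71/20.
Against C this mix gives (29/60)·8 + (31/60)·1 = 263/60.
Against R this mix gives (29/60)·9 + (31/60)·5 = 104/15.
Player 2 will play L, holding Player 1 to 71/20. Shifting weight toward the row that does better against L would raise this floor (the equalizing mix achieves 19/5 against both L and C), so the proposed strategy is not optimal.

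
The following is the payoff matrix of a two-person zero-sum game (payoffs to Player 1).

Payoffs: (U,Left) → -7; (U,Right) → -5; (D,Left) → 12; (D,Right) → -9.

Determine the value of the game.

-123/23

Row minima: U → -7, D → -9; maximin = -7.
Column maxima: Left → 12, Right → -5; minimax = -5.
-7 ≠ -5, so there is no saddle point; optimal play is mixed.
Let Player 1 play U with probability p. Expected payoff against Left: (-7)p + 12(1−p) = −19p + 12; against Right: (-5)p + (-9)(1−p) = 4p − 9.
Setting these equal: −19p + 12 = 4p − 9 ⇒ −23p = -21 ⇒ p = 21/23, and the value is (-19)·(21/23) + 12 = -123/23.
For Player 2: with q = P(Left), equating U's and D's payoffs gives −2q − 5 = 21q − 9 ⇒ q = 4/23.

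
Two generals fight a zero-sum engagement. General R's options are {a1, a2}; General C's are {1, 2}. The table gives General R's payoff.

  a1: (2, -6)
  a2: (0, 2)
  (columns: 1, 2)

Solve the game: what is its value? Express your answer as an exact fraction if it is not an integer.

Row minima: a1 → -6, a2 → 0; maximin = 0.
Column maxima: 1 → 2, 2 → 2; minimax = 2.
0 ≠ 2, so there is no saddle point; optimal play is mixed.
Let General R play a1 with probability p. Expected payoff against 1: 2p + 0(1−p) = 2p; against 2: (-6)p + 2(1−p) = −8p + 2.
Setting these equal: 2p = −8p + 2 ⇒ 10p = 2 ⇒ p = 1/5, and the value is (2)·(1/5) = 2/5.
For General C: with q = P(1), equating a1's and a2's payoffs gives 8q − 6 = −2q + 2 ⇒ q = 4/5.

2/5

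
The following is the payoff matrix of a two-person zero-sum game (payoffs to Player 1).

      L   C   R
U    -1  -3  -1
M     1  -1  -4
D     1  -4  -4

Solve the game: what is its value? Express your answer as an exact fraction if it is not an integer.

Row minima: U → -3, M → -4, D → -4; maximin = -3.
Column maxima: L → 1, C → -1, R → -1; minimax = -1.
-3 ≠ -1, so there is no saddle point; optimal play is mixed.
L is strictly dominated by C (it gives Player 1 strictly more in every row), so Player 2 never plays it.
With L eliminated, D is strictly dominated by U (U gives Player 1 strictly more in every remaining column), so Player 1 never plays it.
On the remaining 2×2 (U, M vs C, R):
Let Player 1 play U with probability p. Expected payoff against C: (-3)p + (-1)(1−p) = −2p − 1; against R: (-1)p + (-4)(1−p) = 3p − 4.
Setting these equal: −2p − 1 = 3p − 4 ⇒ −5p = -3 ⇒ p = 3/5, and the value is (-2)·(3/5) − 1 = -11/5.
For Player 2: with q = P(C), equating U's and M's payoffs gives −2q − 1 = 3q − 4 ⇒ q = 3/5.

-11/5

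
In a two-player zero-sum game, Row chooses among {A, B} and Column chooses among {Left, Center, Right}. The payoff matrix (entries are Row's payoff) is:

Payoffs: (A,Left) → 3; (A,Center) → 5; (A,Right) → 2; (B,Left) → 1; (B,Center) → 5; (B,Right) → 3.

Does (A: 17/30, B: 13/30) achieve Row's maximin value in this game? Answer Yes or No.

No

Against Left this mix gives (17/30)·3 + (13/30)·1 = 32/15.
Against Center this mix gives (17/30)·5 + (13/30)·5 = 5.
Against Right this mix gives (17/30)·2 + (13/30)·3 = 73/30.
Column will play Left, holding Row to 32/15. Shifting weight toward the row that does better against Left would raise this floor (the equalizing mix achieves 7/3 against both Left and Right), so the proposed strategy is not optimal.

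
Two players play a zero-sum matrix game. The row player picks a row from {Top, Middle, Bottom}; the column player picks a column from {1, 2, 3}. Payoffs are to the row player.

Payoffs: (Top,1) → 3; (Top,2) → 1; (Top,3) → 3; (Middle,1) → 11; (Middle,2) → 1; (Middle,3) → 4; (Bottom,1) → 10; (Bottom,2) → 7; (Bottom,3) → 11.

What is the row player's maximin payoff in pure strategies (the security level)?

7

Row minima: Top → 1, Middle → 1, Bottom → 7.
The best of these is 7.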